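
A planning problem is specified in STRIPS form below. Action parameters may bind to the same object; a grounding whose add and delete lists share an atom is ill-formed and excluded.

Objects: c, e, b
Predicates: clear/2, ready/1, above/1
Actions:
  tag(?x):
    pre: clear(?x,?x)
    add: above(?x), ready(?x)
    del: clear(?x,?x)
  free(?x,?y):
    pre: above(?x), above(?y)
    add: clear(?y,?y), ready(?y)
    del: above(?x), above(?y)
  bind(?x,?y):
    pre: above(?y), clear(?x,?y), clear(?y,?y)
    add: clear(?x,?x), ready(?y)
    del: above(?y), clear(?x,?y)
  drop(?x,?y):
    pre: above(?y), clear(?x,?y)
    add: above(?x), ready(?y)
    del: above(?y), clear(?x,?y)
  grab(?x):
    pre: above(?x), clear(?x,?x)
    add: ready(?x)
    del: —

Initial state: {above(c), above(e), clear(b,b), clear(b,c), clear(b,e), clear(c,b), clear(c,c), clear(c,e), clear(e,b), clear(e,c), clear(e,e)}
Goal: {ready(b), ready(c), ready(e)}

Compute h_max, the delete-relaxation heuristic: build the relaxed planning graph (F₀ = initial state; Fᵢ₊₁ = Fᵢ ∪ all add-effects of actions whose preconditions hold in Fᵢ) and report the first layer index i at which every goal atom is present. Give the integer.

1

F0 = init (11 atoms)
F1 = F0 ∪ {above(b), ready(b), ready(c), ready(e)}  (15 atoms)
goal ⊆ F1  ⇒  h_max = 1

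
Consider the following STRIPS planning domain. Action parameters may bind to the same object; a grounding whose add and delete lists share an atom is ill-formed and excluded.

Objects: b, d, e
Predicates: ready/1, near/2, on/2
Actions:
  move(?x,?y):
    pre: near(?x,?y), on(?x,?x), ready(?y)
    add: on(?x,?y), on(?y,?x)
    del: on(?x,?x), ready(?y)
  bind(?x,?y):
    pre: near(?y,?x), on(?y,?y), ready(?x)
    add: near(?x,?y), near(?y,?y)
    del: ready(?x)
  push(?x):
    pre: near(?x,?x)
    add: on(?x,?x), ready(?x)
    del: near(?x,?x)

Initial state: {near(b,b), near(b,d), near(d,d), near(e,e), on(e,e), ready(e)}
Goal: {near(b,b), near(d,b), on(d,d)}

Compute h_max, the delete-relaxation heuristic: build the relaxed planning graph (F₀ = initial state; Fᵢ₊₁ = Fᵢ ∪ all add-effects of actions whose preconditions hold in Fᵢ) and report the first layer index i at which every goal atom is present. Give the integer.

F0 = init (6 atoms)
F1 = F0 ∪ {on(b,b), on(d,d), ready(b), ready(d)}  (10 atoms)
F2 = F1 ∪ {near(d,b), on(b,d), on(d,b)}  (13 atoms)
goal ⊆ F2  ⇒  h_max = 2

2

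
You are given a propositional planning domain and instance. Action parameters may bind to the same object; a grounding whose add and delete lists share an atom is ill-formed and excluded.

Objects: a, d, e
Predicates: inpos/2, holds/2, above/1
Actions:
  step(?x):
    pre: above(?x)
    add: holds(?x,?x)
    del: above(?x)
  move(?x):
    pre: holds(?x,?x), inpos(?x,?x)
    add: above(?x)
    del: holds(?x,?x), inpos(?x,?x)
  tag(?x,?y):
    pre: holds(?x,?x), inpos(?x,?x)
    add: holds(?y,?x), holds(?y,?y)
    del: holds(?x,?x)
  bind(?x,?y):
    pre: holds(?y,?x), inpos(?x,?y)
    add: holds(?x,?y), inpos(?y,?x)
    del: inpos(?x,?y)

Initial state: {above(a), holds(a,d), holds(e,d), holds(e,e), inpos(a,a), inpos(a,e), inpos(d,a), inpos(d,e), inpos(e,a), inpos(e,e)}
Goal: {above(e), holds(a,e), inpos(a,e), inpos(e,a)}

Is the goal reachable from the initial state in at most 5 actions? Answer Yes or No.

1. tag(e,a)  →  {above(a), holds(a,a), holds(a,d), holds(a,e), holds(e,d), inpos(a,a), inpos(a,e), inpos(d,a), inpos(d,e), inpos(e,a), inpos(e,e)}
2. tag(a,e)  →  {above(a), holds(a,d), holds(a,e), holds(e,a), holds(e,d), holds(e,e), inpos(a,a), inpos(a,e), inpos(d,a), inpos(d,e), inpos(e,a), inpos(e,e)}
3. move(e)  →  {above(a), above(e), holds(a,d), holds(a,e), holds(e,a), holds(e,d), inpos(a,a), inpos(a,e), inpos(d,a), inpos(d,e), inpos(e,a)}
optimal plan length = 3; 3 ≤ 5

Yes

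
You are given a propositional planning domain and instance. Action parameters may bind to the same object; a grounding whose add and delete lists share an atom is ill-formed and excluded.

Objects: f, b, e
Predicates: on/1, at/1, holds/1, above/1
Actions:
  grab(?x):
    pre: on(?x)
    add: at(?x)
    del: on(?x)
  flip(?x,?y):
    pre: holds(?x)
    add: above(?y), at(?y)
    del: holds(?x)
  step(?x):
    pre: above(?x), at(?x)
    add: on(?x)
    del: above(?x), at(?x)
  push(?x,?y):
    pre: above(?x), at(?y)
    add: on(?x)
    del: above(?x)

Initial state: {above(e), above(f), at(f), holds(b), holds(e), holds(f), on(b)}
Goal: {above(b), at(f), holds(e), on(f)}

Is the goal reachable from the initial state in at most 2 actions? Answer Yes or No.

Yes

1. flip(f,b)  →  {above(b), above(e), above(f), at(b), at(f), holds(b), holds(e), on(b)}
2. push(f,f)  →  {above(b), above(e), at(b), at(f), holds(b), holds(e), on(b), on(f)}
optimal plan length = 2; 2 ≤ 2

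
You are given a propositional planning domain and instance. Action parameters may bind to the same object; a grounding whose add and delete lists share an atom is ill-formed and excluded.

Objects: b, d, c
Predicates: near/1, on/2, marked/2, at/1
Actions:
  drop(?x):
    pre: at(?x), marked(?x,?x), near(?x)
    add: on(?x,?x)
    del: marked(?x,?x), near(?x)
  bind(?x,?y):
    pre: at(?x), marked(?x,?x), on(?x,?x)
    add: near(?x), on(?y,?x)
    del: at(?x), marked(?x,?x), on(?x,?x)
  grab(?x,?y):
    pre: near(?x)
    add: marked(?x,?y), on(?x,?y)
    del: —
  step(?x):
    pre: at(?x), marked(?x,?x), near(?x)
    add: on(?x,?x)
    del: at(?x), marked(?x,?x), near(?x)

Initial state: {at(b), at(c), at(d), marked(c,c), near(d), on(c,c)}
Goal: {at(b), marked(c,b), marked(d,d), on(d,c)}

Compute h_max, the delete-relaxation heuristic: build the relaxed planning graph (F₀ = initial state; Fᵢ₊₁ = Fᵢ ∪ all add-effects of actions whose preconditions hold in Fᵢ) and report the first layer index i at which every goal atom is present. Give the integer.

F0 = init (6 atoms)
F1 = F0 ∪ {marked(d,b), marked(d,c), marked(d,d), near(c), on(b,c), on(d,b), on(d,c), on(d,d)}  (14 atoms)
F2 = F1 ∪ {marked(c,b), marked(c,d), on(b,d), on(c,b), on(c,d)}  (19 atoms)
goal ⊆ F2  ⇒  h_max = 2

2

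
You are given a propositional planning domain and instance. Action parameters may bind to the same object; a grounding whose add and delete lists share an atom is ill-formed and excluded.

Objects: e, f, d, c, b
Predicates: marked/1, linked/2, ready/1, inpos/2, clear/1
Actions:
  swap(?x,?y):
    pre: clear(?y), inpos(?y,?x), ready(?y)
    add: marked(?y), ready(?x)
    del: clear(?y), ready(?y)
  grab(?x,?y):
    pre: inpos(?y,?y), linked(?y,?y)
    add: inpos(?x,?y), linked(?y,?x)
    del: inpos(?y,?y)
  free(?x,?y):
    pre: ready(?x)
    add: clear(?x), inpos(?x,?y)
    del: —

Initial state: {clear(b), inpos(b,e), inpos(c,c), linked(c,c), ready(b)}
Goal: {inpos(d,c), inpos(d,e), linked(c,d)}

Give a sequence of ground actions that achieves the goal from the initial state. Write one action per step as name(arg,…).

1. grab(d,c)  →  {clear(b), inpos(b,e), inpos(d,c), linked(c,c), linked(c,d), ready(b)}
2. free(b,d)  →  {clear(b), inpos(b,d), inpos(b,e), inpos(d,c), linked(c,c), linked(c,d), ready(b)}
3. swap(d,b)  →  {inpos(b,d), inpos(b,e), inpos(d,c), linked(c,c), linked(c,d), marked(b), ready(d)}
4. free(d,e)  →  {clear(d), inpos(b,d), inpos(b,e), inpos(d,c), inpos(d,e), linked(c,c), linked(c,d), marked(b), ready(d)}

grab(d,c); free(b,d); swap(d,b); free(d,e)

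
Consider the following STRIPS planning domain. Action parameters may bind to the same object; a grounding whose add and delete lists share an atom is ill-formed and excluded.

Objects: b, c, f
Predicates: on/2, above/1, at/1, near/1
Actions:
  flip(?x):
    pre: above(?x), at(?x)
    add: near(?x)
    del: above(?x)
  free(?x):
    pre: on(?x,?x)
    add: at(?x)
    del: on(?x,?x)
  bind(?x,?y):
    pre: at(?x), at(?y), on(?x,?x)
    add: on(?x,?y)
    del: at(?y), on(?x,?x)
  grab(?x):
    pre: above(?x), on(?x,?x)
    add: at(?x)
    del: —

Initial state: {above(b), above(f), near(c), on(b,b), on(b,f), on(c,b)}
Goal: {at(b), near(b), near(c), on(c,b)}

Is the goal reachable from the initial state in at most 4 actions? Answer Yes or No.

1. free(b)  →  {above(b), above(f), at(b), near(c), on(b,f), on(c,b)}
2. flip(b)  →  {above(f), at(b), near(b), near(c), on(b,f), on(c,b)}
optimal plan length = 2; 2 ≤ 4

Yes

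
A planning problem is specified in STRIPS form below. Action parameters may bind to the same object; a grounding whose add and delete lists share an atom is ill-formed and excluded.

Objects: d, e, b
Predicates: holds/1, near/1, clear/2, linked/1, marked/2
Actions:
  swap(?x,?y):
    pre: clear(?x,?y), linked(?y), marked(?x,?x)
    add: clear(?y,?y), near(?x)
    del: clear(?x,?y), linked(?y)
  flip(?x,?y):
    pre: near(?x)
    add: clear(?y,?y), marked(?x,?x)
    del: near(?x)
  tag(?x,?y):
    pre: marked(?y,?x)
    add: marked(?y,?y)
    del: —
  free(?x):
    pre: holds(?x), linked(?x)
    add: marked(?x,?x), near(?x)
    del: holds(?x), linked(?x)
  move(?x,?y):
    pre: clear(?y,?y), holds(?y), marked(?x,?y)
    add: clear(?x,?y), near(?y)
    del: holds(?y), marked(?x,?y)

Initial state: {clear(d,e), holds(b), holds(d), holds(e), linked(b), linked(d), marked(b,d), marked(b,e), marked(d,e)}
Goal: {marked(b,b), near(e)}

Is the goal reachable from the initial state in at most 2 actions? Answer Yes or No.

No

1. free(b)  →  {clear(d,e), holds(d), holds(e), linked(d), marked(b,b), marked(b,d), marked(b,e), marked(d,e), near(b)}
2. flip(b,e)  →  {clear(d,e), clear(e,e), holds(d), holds(e), linked(d), marked(b,b), marked(b,d), marked(b,e), marked(d,e)}
3. move(d,e)  →  {clear(d,e), clear(e,e), holds(d), linked(d), marked(b,b), marked(b,d), marked(b,e), near(e)}
optimal plan length = 3; 3 > 2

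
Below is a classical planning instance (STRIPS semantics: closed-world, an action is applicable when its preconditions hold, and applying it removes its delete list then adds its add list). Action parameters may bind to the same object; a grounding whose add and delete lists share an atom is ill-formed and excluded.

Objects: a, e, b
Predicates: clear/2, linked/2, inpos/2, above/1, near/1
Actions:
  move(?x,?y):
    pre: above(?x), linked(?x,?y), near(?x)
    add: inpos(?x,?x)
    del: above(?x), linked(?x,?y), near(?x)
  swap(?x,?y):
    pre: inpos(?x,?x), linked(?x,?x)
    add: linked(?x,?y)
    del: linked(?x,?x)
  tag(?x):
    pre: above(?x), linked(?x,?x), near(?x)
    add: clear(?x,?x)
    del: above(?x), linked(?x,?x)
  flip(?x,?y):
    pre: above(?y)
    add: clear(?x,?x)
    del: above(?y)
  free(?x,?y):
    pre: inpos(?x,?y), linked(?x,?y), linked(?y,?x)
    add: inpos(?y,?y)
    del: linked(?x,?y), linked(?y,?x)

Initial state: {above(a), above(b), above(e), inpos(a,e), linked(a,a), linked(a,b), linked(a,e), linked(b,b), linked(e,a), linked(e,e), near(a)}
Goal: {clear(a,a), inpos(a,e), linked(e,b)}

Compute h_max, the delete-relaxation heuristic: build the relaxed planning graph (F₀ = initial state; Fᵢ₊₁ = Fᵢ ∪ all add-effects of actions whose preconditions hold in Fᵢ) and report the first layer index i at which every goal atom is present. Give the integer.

2

F0 = init (11 atoms)
F1 = F0 ∪ {clear(a,a), clear(b,b), clear(e,e), inpos(a,a), inpos(e,e)}  (16 atoms)
F2 = F1 ∪ {linked(e,b)}  (17 atoms)
goal ⊆ F2  ⇒  h_max = 2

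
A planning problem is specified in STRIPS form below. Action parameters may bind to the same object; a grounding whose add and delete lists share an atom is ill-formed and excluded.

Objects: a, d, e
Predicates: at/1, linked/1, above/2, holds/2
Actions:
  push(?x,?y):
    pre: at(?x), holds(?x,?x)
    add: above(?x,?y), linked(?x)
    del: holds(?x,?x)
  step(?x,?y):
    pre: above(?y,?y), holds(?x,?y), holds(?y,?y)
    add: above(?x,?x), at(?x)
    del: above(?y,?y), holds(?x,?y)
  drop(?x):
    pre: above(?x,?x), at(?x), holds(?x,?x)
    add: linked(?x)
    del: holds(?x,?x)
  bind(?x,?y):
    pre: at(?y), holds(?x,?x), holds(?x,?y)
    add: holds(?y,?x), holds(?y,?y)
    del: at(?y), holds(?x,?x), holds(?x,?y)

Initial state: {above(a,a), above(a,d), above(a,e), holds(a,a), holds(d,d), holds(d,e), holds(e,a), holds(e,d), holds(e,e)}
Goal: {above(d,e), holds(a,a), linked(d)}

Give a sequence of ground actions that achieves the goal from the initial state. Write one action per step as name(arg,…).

step(e,a); step(d,e); push(d,e)

1. step(e,a)  →  {above(a,d), above(a,e), above(e,e), at(e), holds(a,a), holds(d,d), holds(d,e), holds(e,d), holds(e,e)}
2. step(d,e)  →  {above(a,d), above(a,e), above(d,d), at(d), at(e), holds(a,a), holds(d,d), holds(e,d), holds(e,e)}
3. push(d,e)  →  {above(a,d), above(a,e), above(d,d), above(d,e), at(d), at(e), holds(a,a), holds(e,d), holds(e,e), linked(d)}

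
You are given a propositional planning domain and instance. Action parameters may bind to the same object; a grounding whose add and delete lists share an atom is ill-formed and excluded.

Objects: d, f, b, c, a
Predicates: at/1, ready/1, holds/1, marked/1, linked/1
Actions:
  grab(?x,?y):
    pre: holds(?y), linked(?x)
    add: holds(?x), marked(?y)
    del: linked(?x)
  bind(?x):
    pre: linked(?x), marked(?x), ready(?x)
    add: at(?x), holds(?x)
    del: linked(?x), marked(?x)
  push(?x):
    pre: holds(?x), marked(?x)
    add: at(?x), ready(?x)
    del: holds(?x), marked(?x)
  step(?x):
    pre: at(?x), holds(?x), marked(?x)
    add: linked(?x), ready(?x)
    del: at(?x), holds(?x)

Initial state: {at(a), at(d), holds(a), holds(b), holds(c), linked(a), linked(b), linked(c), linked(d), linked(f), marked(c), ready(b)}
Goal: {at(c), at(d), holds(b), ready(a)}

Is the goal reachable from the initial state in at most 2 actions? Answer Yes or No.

1. grab(d,a)  →  {at(a), at(d), holds(a), holds(b), holds(c), holds(d), linked(a), linked(b), linked(c), linked(f), marked(a), marked(c), ready(b)}
2. push(c)  →  {at(a), at(c), at(d), holds(a), holds(b), holds(d), linked(a), linked(b), linked(c), linked(f), marked(a), ready(b), ready(c)}
3. push(a)  →  {at(a), at(c), at(d), holds(b), holds(d), linked(a), linked(b), linked(c), linked(f), ready(a), ready(b), ready(c)}
optimal plan length = 3; 3 > 2

No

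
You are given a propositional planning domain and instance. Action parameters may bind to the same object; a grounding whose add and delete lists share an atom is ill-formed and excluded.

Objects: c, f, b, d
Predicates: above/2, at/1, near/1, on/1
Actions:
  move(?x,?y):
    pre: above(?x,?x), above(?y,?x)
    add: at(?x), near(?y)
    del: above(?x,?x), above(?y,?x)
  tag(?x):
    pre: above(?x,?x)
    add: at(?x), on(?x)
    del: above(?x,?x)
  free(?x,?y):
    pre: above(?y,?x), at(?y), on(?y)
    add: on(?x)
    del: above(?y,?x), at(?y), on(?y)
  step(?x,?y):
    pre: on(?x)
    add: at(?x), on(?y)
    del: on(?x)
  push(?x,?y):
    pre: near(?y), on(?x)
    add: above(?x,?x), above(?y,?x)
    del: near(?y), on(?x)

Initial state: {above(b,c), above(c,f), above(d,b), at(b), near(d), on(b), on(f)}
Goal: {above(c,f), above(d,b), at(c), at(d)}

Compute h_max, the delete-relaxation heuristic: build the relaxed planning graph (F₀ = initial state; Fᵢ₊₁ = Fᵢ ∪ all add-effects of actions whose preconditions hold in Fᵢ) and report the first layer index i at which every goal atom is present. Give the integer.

2

F0 = init (7 atoms)
F1 = F0 ∪ {above(b,b), above(d,f), above(f,f), at(f), on(c), on(d)}  (13 atoms)
F2 = F1 ∪ {above(c,c), above(d,c), above(d,d), at(c), at(d), near(b), near(c), near(f)}  (21 atoms)
goal ⊆ F2  ⇒  h_max = 2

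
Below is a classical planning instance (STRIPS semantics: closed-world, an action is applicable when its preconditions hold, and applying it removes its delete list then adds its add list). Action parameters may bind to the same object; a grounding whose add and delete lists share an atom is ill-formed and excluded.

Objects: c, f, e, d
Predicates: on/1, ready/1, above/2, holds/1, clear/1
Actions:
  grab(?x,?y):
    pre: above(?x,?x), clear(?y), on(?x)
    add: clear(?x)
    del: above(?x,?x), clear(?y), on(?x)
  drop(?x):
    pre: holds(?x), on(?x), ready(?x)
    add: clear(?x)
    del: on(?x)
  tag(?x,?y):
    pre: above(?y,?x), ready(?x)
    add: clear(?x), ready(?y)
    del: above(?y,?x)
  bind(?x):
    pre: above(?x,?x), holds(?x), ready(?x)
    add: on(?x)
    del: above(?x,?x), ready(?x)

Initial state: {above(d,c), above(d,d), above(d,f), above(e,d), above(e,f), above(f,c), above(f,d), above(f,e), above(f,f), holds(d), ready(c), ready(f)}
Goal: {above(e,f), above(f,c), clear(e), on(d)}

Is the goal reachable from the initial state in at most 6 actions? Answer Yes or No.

1. tag(c,d)  →  {above(d,d), above(d,f), above(e,d), above(e,f), above(f,c), above(f,d), above(f,e), above(f,f), clear(c), holds(d), ready(c), ready(d), ready(f)}
2. tag(d,e)  →  {above(d,d), above(d,f), above(e,f), above(f,c), above(f,d), above(f,e), above(f,f), clear(c), clear(d), holds(d), ready(c), ready(d), ready(e), ready(f)}
3. tag(e,f)  →  {above(d,d), above(d,f), above(e,f), above(f,c), above(f,d), above(f,f), clear(c), clear(d), clear(e), holds(d), ready(c), ready(d), ready(e), ready(f)}
4. bind(d)  →  {above(d,f), above(e,f), above(f,c), above(f,d), above(f,f), clear(c), clear(d), clear(e), holds(d), on(d), ready(c), ready(e), ready(f)}
optimal plan length = 4; 4 ≤ 6

Yes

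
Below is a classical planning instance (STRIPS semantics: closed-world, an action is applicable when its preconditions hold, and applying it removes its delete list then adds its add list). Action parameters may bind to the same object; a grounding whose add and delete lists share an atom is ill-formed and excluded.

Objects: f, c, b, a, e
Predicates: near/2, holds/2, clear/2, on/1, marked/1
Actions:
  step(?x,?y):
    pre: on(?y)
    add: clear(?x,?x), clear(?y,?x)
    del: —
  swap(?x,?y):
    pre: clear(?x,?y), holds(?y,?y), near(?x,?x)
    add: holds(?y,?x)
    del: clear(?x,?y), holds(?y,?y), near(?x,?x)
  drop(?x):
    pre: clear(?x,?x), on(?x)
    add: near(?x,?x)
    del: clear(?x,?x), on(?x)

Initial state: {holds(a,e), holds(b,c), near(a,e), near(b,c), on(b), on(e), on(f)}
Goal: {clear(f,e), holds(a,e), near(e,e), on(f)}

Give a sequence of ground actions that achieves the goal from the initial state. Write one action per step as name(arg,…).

1. step(e,f)  →  {clear(e,e), clear(f,e), holds(a,e), holds(b,c), near(a,e), near(b,c), on(b), on(e), on(f)}
2. drop(e)  →  {clear(f,e), holds(a,e), holds(b,c), near(a,e), near(b,c), near(e,e), on(b), on(f)}

step(e,f); drop(e)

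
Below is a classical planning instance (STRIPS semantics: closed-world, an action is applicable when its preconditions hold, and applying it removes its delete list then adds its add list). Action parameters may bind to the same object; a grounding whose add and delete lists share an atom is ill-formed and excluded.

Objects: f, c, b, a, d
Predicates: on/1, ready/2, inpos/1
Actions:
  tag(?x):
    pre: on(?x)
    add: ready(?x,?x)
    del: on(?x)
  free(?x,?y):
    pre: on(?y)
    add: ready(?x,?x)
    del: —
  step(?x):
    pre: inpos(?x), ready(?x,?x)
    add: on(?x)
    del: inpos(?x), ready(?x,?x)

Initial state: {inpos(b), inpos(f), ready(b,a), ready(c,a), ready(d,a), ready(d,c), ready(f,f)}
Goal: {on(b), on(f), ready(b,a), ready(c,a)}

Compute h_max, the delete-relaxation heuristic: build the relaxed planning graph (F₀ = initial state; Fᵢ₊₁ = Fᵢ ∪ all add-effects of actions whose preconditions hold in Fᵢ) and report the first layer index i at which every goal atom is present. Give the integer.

F0 = init (7 atoms)
F1 = F0 ∪ {on(f)}  (8 atoms)
F2 = F1 ∪ {ready(a,a), ready(b,b), ready(c,c), ready(d,d)}  (12 atoms)
F3 = F2 ∪ {on(b)}  (13 atoms)
goal ⊆ F3  ⇒  h_max = 3

3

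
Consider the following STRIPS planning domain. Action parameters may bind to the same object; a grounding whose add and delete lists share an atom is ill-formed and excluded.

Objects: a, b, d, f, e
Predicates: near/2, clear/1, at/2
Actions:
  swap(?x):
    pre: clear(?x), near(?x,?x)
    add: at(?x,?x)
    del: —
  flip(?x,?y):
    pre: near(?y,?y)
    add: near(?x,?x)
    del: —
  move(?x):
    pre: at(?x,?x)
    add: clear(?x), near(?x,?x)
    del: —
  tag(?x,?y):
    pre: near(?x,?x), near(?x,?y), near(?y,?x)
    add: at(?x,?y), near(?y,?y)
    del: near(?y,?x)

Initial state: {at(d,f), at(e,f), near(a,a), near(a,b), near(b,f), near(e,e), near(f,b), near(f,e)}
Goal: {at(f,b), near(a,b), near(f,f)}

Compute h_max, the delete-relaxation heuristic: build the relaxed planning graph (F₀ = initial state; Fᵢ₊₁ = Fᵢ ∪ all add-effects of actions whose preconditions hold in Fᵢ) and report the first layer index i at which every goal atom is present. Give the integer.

2

F0 = init (8 atoms)
F1 = F0 ∪ {near(b,b), near(d,d), near(f,f)}  (11 atoms)
F2 = F1 ∪ {at(b,f), at(f,b)}  (13 atoms)
goal ⊆ F2  ⇒  h_max = 2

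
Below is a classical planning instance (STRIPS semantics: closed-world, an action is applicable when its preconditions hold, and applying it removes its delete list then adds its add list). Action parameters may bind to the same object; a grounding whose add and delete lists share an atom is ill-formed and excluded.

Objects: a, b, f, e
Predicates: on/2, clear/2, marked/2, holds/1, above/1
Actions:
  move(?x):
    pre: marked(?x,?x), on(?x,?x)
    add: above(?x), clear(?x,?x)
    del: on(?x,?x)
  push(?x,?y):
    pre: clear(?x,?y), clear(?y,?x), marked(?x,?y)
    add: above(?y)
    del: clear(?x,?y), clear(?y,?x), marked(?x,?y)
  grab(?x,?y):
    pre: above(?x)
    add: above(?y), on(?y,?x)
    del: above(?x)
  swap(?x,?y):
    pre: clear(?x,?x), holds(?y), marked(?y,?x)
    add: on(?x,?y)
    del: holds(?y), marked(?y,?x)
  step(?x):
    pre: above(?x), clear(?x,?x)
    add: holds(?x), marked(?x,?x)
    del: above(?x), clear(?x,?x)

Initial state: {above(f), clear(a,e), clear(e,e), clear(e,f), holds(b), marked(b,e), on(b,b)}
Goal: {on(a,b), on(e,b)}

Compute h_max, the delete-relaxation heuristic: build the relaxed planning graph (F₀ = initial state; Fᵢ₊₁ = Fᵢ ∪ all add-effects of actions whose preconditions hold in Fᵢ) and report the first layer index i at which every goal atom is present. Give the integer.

2

F0 = init (7 atoms)
F1 = F0 ∪ {above(a), above(b), above(e), on(a,f), on(b,f), on(e,b), on(e,f)}  (14 atoms)
F2 = F1 ∪ {holds(e), marked(e,e), on(a,b), on(a,e), on(b,a), on(b,e), on(e,a), on(f,a), on(f,b), on(f,e)}  (24 atoms)
goal ⊆ F2  ⇒  h_max = 2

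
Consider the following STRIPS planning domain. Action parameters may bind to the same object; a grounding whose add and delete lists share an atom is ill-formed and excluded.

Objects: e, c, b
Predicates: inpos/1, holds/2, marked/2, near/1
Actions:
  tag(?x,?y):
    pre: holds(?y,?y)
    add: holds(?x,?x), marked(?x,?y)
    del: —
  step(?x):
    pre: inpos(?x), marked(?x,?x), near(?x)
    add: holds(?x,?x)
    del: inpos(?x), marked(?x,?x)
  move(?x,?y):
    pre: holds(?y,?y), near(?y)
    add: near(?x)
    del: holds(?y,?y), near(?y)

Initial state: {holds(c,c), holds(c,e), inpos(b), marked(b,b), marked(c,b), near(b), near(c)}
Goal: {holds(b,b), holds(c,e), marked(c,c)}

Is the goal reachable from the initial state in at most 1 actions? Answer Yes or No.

No

1. tag(c,c)  →  {holds(c,c), holds(c,e), inpos(b), marked(b,b), marked(c,b), marked(c,c), near(b), near(c)}
2. tag(b,c)  →  {holds(b,b), holds(c,c), holds(c,e), inpos(b), marked(b,b), marked(b,c), marked(c,b), marked(c,c), near(b), near(c)}
optimal plan length = 2; 2 > 1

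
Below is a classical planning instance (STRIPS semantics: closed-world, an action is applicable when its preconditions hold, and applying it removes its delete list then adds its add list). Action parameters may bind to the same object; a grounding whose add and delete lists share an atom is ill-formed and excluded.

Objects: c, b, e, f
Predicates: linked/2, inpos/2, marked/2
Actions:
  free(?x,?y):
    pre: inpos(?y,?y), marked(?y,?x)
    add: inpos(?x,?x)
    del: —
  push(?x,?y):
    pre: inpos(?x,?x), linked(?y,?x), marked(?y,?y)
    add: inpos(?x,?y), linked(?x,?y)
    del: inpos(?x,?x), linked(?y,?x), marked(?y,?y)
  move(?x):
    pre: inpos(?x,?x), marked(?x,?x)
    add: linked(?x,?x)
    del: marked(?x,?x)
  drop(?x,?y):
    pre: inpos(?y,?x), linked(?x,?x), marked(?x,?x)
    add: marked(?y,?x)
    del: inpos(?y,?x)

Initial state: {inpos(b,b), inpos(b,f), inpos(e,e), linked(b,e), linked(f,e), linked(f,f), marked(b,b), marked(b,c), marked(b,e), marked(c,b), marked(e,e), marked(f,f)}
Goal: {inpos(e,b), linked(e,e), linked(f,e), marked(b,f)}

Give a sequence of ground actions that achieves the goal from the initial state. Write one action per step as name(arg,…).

move(e); push(e,b); drop(f,b)

1. move(e)  →  {inpos(b,b), inpos(b,f), inpos(e,e), linked(b,e), linked(e,e), linked(f,e), linked(f,f), marked(b,b), marked(b,c), marked(b,e), marked(c,b), marked(f,f)}
2. push(e,b)  →  {inpos(b,b), inpos(b,f), inpos(e,b), linked(e,b), linked(e,e), linked(f,e), linked(f,f), marked(b,c), marked(b,e), marked(c,b), marked(f,f)}
3. drop(f,b)  →  {inpos(b,b), inpos(e,b), linked(e,b), linked(e,e), linked(f,e), linked(f,f), marked(b,c), marked(b,e), marked(b,f), marked(c,b), marked(f,f)}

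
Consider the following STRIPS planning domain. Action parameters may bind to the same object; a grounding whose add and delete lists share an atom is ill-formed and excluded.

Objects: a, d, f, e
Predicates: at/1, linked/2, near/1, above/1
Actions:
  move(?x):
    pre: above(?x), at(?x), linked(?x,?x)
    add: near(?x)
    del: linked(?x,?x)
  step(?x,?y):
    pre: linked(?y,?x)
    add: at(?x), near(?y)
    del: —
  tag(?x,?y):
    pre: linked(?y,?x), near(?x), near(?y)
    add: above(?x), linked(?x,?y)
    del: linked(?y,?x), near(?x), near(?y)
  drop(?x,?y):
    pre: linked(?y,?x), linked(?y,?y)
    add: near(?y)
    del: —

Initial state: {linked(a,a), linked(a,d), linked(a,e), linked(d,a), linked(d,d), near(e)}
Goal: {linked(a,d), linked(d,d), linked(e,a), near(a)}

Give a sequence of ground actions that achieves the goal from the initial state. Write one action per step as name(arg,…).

step(a,a); tag(e,a); step(a,a)

1. step(a,a)  →  {at(a), linked(a,a), linked(a,d), linked(a,e), linked(d,a), linked(d,d), near(a), near(e)}
2. tag(e,a)  →  {above(e), at(a), linked(a,a), linked(a,d), linked(d,a), linked(d,d), linked(e,a)}
3. step(a,a)  →  {above(e), at(a), linked(a,a), linked(a,d), linked(d,a), linked(d,d), linked(e,a), near(a)}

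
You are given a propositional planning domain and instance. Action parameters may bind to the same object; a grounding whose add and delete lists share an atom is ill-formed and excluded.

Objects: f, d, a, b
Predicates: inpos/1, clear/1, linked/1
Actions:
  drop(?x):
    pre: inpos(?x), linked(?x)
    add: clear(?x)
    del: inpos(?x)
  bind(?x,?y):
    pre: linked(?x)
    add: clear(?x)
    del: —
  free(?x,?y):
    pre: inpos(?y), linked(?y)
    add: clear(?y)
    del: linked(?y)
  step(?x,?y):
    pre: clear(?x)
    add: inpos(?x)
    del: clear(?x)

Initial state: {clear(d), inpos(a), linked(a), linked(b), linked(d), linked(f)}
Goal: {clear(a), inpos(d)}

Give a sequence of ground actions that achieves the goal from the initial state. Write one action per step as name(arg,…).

drop(a); step(d,f)

1. drop(a)  →  {clear(a), clear(d), linked(a), linked(b), linked(d), linked(f)}
2. step(d,f)  →  {clear(a), inpos(d), linked(a), linked(b), linked(d), linked(f)}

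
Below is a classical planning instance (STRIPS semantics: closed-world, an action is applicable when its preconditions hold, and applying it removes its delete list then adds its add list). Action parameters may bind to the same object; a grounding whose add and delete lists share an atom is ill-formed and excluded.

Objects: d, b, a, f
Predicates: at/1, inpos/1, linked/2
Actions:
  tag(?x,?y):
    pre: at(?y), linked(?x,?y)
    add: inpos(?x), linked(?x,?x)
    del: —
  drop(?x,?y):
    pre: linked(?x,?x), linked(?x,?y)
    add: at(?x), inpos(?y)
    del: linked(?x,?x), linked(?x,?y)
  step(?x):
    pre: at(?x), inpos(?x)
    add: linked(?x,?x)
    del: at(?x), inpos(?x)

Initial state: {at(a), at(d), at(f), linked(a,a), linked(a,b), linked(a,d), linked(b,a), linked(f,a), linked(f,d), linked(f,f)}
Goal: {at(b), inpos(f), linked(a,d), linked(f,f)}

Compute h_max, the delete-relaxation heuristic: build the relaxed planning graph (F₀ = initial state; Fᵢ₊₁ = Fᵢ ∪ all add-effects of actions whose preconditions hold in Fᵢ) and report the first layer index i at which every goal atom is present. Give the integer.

F0 = init (10 atoms)
F1 = F0 ∪ {inpos(a), inpos(b), inpos(d), inpos(f), linked(b,b)}  (15 atoms)
F2 = F1 ∪ {at(b), linked(d,d)}  (17 atoms)
goal ⊆ F2  ⇒  h_max = 2

2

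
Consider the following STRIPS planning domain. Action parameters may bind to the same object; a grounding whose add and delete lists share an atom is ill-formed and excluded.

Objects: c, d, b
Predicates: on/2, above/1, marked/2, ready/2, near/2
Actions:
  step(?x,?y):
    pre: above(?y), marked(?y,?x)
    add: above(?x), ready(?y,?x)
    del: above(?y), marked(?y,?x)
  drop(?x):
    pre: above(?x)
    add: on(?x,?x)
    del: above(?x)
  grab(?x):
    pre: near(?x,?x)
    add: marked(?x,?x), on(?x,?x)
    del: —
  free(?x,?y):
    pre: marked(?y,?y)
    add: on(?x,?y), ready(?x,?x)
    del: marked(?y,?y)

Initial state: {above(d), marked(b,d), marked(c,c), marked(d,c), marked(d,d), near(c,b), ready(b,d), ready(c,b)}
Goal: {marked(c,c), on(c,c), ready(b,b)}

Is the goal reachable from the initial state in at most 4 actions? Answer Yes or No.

Yes

1. step(c,d)  →  {above(c), marked(b,d), marked(c,c), marked(d,d), near(c,b), ready(b,d), ready(c,b), ready(d,c)}
2. drop(c)  →  {marked(b,d), marked(c,c), marked(d,d), near(c,b), on(c,c), ready(b,d), ready(c,b), ready(d,c)}
3. free(b,d)  →  {marked(b,d), marked(c,c), near(c,b), on(b,d), on(c,c), ready(b,b), ready(b,d), ready(c,b), ready(d,c)}
optimal plan length = 3; 3 ≤ 4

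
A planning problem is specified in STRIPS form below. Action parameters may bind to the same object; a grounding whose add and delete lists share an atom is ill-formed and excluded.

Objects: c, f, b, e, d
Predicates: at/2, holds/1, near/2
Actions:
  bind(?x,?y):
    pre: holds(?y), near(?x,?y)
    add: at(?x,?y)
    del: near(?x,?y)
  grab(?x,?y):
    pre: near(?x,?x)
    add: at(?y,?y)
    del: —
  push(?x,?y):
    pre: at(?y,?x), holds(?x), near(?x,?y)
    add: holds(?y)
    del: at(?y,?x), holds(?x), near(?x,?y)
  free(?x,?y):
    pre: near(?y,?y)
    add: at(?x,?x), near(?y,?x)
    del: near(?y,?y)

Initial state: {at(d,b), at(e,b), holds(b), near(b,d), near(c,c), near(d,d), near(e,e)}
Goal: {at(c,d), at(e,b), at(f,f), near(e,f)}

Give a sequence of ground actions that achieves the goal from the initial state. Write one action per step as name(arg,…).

push(b,d); free(f,e); free(d,c); bind(c,d)

1. push(b,d)  →  {at(e,b), holds(d), near(c,c), near(d,d), near(e,e)}
2. free(f,e)  →  {at(e,b), at(f,f), holds(d), near(c,c), near(d,d), near(e,f)}
3. free(d,c)  →  {at(d,d), at(e,b), at(f,f), holds(d), near(c,d), near(d,d), near(e,f)}
4. bind(c,d)  →  {at(c,d), at(d,d), at(e,b), at(f,f), holds(d), near(d,d), near(e,f)}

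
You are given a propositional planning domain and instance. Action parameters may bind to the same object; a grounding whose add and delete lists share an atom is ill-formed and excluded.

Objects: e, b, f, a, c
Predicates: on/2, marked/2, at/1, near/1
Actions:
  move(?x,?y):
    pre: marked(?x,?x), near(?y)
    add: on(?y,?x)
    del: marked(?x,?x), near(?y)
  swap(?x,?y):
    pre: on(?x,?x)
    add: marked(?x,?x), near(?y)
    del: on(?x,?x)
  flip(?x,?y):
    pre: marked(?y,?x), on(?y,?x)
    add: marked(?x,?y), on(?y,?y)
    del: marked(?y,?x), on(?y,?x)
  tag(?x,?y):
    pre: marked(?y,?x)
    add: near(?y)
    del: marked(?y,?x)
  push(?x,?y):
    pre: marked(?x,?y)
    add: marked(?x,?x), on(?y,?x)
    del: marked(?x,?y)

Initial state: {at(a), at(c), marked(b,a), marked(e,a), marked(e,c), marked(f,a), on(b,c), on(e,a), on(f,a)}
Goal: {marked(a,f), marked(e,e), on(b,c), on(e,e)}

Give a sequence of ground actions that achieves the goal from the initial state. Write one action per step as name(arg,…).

flip(a,e); flip(a,f); push(e,c)

1. flip(a,e)  →  {at(a), at(c), marked(a,e), marked(b,a), marked(e,c), marked(f,a), on(b,c), on(e,e), on(f,a)}
2. flip(a,f)  →  {at(a), at(c), marked(a,e), marked(a,f), marked(b,a), marked(e,c), on(b,c), on(e,e), on(f,f)}
3. push(e,c)  →  {at(a), at(c), marked(a,e), marked(a,f), marked(b,a), marked(e,e), on(b,c), on(c,e), on(e,e), on(f,f)}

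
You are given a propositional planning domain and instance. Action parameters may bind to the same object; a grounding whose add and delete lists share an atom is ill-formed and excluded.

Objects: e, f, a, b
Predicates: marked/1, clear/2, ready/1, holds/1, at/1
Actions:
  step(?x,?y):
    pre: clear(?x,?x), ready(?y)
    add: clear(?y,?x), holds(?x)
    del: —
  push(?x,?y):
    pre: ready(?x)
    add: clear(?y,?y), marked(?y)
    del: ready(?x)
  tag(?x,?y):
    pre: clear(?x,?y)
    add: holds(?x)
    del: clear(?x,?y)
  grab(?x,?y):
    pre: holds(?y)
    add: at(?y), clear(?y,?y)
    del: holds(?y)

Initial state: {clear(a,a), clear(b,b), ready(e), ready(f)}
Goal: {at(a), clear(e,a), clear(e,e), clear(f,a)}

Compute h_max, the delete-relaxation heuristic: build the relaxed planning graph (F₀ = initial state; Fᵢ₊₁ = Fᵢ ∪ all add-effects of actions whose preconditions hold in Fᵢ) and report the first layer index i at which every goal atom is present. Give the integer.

2

F0 = init (4 atoms)
F1 = F0 ∪ {clear(e,a), clear(e,b), clear(e,e), clear(f,a), clear(f,b), clear(f,f), holds(a), holds(b), marked(a), marked(b), marked(e), marked(f)}  (16 atoms)
F2 = F1 ∪ {at(a), at(b), clear(e,f), clear(f,e), holds(e), holds(f)}  (22 atoms)
goal ⊆ F2  ⇒  h_max = 2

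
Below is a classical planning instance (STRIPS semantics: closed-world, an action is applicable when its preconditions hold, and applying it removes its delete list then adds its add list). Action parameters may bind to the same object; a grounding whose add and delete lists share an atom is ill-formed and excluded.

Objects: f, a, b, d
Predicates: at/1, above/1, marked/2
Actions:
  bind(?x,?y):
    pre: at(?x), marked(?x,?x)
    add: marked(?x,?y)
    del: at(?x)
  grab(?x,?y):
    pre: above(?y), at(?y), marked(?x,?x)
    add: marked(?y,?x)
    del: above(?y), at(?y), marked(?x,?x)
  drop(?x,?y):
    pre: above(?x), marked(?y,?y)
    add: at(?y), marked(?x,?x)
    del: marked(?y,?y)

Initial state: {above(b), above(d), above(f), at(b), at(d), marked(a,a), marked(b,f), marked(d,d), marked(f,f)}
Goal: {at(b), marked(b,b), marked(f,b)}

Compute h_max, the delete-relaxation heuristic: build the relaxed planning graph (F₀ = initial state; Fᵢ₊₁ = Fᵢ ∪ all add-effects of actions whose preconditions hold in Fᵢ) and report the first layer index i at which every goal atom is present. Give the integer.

F0 = init (9 atoms)
F1 = F0 ∪ {at(a), at(f), marked(b,a), marked(b,b), marked(b,d), marked(d,a), marked(d,b), marked(d,f)}  (17 atoms)
F2 = F1 ∪ {marked(a,b), marked(a,d), marked(a,f), marked(f,a), marked(f,b), marked(f,d)}  (23 atoms)
goal ⊆ F2  ⇒  h_max = 2

2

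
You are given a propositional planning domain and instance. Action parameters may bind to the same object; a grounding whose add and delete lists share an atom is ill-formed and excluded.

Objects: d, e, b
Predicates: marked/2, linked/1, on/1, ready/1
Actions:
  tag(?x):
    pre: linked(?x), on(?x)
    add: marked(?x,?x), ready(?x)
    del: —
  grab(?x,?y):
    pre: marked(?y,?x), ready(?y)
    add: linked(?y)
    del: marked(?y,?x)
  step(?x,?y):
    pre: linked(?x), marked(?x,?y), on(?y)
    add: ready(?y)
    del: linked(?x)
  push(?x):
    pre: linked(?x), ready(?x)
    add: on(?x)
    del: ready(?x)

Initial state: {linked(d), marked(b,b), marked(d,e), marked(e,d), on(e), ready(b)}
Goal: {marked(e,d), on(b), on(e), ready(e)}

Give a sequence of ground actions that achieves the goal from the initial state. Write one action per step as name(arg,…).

grab(b,b); step(d,e); push(b)

1. grab(b,b)  →  {linked(b), linked(d), marked(d,e), marked(e,d), on(e), ready(b)}
2. step(d,e)  →  {linked(b), marked(d,e), marked(e,d), on(e), ready(b), ready(e)}
3. push(b)  →  {linked(b), marked(d,e), marked(e,d), on(b), on(e), ready(e)}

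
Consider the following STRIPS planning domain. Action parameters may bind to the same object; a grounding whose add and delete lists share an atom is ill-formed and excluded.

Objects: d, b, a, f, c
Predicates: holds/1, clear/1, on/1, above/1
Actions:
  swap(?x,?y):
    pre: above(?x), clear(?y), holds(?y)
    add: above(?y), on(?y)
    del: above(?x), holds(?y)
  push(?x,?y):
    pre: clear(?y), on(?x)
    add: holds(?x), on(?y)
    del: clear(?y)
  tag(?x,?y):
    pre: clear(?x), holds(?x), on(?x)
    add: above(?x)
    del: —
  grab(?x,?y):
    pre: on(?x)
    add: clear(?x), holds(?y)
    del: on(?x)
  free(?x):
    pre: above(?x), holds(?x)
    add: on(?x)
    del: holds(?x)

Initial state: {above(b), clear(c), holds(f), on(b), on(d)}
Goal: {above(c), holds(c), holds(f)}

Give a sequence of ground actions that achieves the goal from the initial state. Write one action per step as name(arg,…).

grab(d,c); swap(b,c); push(c,d)

1. grab(d,c)  →  {above(b), clear(c), clear(d), holds(c), holds(f), on(b)}
2. swap(b,c)  →  {above(c), clear(c), clear(d), holds(f), on(b), on(c)}
3. push(c,d)  →  {above(c), clear(c), holds(c), holds(f), on(b), on(c), on(d)}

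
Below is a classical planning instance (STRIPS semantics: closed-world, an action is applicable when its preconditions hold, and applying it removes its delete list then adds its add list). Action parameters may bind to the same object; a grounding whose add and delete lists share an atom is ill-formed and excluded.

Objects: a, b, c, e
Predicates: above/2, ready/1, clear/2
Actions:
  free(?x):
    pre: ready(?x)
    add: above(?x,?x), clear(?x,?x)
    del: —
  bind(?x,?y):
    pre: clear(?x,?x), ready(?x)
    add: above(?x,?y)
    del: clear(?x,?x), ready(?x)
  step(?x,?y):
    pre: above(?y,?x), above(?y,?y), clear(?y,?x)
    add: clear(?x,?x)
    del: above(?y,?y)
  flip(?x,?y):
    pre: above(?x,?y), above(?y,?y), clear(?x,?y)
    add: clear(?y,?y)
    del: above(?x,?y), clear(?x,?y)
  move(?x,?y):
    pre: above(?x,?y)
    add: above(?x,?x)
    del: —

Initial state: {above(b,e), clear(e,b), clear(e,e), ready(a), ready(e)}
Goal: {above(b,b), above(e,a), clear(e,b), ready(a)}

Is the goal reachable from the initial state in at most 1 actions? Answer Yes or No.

1. bind(e,a)  →  {above(b,e), above(e,a), clear(e,b), ready(a)}
2. move(b,e)  →  {above(b,b), above(b,e), above(e,a), clear(e,b), ready(a)}
optimal plan length = 2; 2 > 1

No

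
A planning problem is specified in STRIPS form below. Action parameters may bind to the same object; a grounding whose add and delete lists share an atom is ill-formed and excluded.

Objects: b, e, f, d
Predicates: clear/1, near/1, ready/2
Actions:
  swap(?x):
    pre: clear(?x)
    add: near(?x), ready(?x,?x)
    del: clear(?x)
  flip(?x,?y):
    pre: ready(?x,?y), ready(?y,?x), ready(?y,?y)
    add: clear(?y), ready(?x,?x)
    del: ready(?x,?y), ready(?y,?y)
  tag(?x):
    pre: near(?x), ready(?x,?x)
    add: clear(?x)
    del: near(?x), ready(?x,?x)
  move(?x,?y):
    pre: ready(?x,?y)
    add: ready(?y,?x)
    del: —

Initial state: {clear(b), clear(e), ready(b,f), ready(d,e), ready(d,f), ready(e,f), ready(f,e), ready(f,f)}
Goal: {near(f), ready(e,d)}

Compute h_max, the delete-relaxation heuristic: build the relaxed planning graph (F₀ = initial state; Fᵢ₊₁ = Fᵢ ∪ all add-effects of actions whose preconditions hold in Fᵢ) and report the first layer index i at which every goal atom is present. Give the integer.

2

F0 = init (8 atoms)
F1 = F0 ∪ {clear(f), near(b), near(e), ready(b,b), ready(e,d), ready(e,e), ready(f,b), ready(f,d)}  (16 atoms)
F2 = F1 ∪ {near(f), ready(d,d)}  (18 atoms)
goal ⊆ F2  ⇒  h_max = 2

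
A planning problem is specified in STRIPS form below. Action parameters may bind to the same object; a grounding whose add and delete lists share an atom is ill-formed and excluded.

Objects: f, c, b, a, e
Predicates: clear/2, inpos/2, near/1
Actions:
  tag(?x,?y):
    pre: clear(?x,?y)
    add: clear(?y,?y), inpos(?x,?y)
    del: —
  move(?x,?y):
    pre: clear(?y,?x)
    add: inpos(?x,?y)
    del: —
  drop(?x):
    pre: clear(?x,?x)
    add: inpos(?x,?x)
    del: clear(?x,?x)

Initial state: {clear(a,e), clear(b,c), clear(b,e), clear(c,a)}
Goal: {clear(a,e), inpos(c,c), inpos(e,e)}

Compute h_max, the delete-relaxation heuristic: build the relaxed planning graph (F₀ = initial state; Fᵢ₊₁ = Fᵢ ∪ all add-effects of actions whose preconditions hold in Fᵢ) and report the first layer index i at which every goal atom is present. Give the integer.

F0 = init (4 atoms)
F1 = F0 ∪ {clear(a,a), clear(c,c), clear(e,e), inpos(a,c), inpos(a,e), inpos(b,c), inpos(b,e), inpos(c,a), inpos(c,b), inpos(e,a), inpos(e,b)}  (15 atoms)
F2 = F1 ∪ {inpos(a,a), inpos(c,c), inpos(e,e)}  (18 atoms)
goal ⊆ F2  ⇒  h_max = 2

2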